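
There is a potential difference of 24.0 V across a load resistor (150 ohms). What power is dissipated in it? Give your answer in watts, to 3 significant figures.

3.84 W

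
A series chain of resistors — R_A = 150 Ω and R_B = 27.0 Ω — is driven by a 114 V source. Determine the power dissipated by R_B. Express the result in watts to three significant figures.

Since the resistors are in series they all carry the loop current I = V/R_total; the power in any one is I²R.
R_total = 150 + 27.0 = 177.0 Ω
I = V / R_total = 114 / 177.0 = 0.6441 A
P_R_B = I² × R_B = (0.6441)² × 27.0 = 11.20 W

11.2 W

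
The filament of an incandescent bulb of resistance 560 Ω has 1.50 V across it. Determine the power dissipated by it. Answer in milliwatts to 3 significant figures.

4.02 mW

Voltage and resistance are given, so P = V²/R is the one-step route.
P = (1.50 V)² / 560 Ω = 0.004018 W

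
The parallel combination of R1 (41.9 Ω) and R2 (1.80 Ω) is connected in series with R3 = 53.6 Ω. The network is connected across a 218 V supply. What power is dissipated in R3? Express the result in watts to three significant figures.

Collapse the R1‖R2 pair into one equivalent R_p; then R_p and R3 form a series string.
R_p = (41.9×1.80)/(41.9+1.80) = 1.726 Ω
R_total = R_p + 53.6 = 1.726 + 53.6 = 55.33 Ω
I = V / R_total = 218 / 55.33 = 3.940 A
R3 is the series element, so its power is I²R.
P_R3 = (3.940)² × 53.6 = 832.2 W

832 W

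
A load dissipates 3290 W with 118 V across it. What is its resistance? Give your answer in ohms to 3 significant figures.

Rearranging the power relation for the two known quantities gives R = V² / P.
R = (118)² / 3290 = 4.232 Ω

4.23 Ω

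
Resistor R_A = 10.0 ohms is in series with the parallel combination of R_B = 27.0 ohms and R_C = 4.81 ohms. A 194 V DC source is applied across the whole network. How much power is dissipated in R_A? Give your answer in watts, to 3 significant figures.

Reduce the parallel pair to R_p first; the network is then a simple series string.
R_p = (27.0×4.81)/(27.0+4.81) = 4.083 Ω
R_total = 10.0 + 4.083 = 14.08 Ω
I = V / R_total = 194 / 14.08 = 13.78 A
R_A is in the main series path, so its power is I²R_A.
P_R_A = (13.78)² × 10.0 = 1898 W

1900 W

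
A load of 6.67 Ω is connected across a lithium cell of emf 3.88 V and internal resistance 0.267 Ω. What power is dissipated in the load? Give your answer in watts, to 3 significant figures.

Find the circuit current first, then P = I²R for the load (series elements share I).
I = ε / (r + R) = 3.88 / (0.267 + 6.67) = 0.5593 A
P_load = I² R = (0.5593)² × 6.67 = 2.087 W

2.09 W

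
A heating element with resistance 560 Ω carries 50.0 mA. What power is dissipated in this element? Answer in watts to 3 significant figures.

Current and resistance are given, so P = I²R is the direct form.
P = (0.05000 A)² × 560 Ω = 1.400 W

1.40 W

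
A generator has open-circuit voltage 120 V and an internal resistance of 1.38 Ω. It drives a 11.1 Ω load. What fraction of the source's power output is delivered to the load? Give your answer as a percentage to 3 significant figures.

88.9 %

η = P_load/(P_load+P_int) = I²R/(I²R+I²r) = R/(R+r) — the I² cancels for series elements.
η = R / (R + r) = 11.1 / (11.1 + 1.38) = 0.8894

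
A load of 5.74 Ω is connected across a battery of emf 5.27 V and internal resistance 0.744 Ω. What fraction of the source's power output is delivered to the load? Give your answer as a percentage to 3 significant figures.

88.5 %

The source delivers εI, of which I²R reaches the load and I²r is lost; since I is common, η = R/(R+r).
η = R / (R + r) = 5.74 / (5.74 + 0.744) = 0.8853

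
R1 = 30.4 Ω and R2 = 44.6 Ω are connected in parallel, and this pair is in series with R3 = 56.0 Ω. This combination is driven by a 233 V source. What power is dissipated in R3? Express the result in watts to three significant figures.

Reduce the parallel combination to a single R_p; the circuit then becomes R_p in series with the remaining resistor.
R_p = (30.4×44.6)/(30.4+44.6) = 18.08 Ω
R_total = R_p + 56.0 = 18.08 + 56.0 = 74.08 Ω
I = V / R_total = 233 / 74.08 = 3.145 A
R3 is the series element, so its power is I²R.
P_R3 = (3.145)² × 56.0 = 554.0 W

554 W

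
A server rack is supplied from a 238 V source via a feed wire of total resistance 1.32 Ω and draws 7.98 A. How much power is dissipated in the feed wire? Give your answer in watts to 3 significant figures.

84.1 W

Only the current and the line resistance are needed for the I²R loss.
The feed wire carries the full 7.98 A.
P_line = I² R_line = (7.980)² × 1.32 = 84.06 W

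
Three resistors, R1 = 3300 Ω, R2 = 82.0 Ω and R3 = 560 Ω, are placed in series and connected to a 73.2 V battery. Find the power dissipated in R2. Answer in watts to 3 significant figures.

Series elements share the same current, so find I first, then use P = I²R.
R_total = 3300 + 82.0 + 560 = 3942 Ω
I = V / R_total = 73.2 / 3942 = 0.01857 A
P_R2 = I² × R2 = (0.01857)² × 82.0 = 0.02828 W

0.0283 W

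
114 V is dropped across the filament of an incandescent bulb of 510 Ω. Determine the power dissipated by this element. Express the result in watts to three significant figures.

With V across and R both known, P = V²/R gives the dissipation directly.
P = (114 V)² / 510 Ω = 25.48 W

25.5 W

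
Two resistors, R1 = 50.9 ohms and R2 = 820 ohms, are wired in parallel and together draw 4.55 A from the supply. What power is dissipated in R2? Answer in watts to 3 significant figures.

We need the common branch voltage; get it from I_total × R_eq, then P = V²/R for the branch.
1/R_eq = 1/50.9 + 1/820 ⇒ R_eq = 47.93 Ω
V = I_total × R_eq = 4.550 × 47.93 = 218.1 V
P_R2 = V² / R2 = (218.1)² / 820 = 57.99 W

58.0 W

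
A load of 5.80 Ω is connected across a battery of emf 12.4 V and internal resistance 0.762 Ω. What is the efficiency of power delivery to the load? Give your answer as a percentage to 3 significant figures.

η = P_load/(P_load+P_int) = I²R/(I²R+I²r) = R/(R+r) — the I² cancels for series elements.
η = R / (R + r) = 5.80 / (5.80 + 0.762) = 0.8839

88.4 %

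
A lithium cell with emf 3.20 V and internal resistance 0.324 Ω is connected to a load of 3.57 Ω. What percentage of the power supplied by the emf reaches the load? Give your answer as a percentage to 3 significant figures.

Both r and R carry the same current, so the power split is just the resistance split: η = R/(R+r).
η = R / (R + r) = 3.57 / (3.57 + 0.324) = 0.9168

91.7 %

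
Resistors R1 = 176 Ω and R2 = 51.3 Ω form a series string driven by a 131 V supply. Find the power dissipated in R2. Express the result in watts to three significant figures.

17.0 W

Every series element carries the same I. Get I from the total resistance, then P = I² × R2.
R_total = 176 + 51.3 = 227.3 Ω
I = V / R_total = 131 / 227.3 = 0.5763 A
P_R2 = I² × R2 = (0.5763)² × 51.3 = 17.04 W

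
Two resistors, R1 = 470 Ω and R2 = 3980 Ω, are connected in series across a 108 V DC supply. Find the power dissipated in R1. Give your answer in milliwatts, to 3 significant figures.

277 mW

Since the resistors are in series they all carry the loop current I = V/R_total; the power in any one is I²R.
R_total = 470 + 3980 = 4450 Ω
I = V / R_total = 108 / 4450 = 0.02427 A
P_R1 = I² × R1 = (0.02427)² × 470 = 0.2768 W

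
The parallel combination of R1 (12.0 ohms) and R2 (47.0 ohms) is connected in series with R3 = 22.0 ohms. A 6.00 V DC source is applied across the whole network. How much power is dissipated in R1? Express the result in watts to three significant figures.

0.275 W

Combine R1 and R2 into their parallel equivalent first, reducing the network to two series resistors.
R_p = (12.0×47.0)/(12.0+47.0) = 9.559 Ω
R_total = R_p + 22.0 = 9.559 + 22.0 = 31.56 Ω
I = V / R_total = 6.00 / 31.56 = 0.1901 A
Voltage across the parallel pair: V_p = I × R_p = 0.1901 × 9.559 = 1.817 V
Use P = V²/R for R1 with V = V_p.
P_R1 = (1.817)² / 12.0 = 0.2752 W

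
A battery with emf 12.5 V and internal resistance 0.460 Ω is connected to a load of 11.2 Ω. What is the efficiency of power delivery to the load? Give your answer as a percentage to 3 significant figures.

η = P_load/(P_load+P_int) = I²R/(I²R+I²r) = R/(R+r) — the I² cancels for series elements.
η = R / (R + r) = 11.2 / (11.2 + 0.460) = 0.9605

96.1 %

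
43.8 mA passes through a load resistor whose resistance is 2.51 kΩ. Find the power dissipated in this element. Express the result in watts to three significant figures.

4.82 W

With I and R stated, P = I²R applies in one step.
P = (0.04380 A)² × 2510 Ω = 4.815 W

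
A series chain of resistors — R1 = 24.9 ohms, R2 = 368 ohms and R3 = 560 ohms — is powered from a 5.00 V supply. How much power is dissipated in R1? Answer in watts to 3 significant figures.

Every series element carries the same I. Get I from the total resistance, then P = I² × R1.
R_total = 24.9 + 368 + 560 = 952.9 Ω
I = V / R_total = 5.00 / 952.9 = 0.005247 A
P_R1 = I² × R1 = (0.005247)² × 24.9 = 0.0006856 W

0.000686 W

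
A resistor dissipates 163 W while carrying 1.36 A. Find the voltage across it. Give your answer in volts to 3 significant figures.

120 V

Rearranging the power relation for the two known quantities gives V = P / I.
V = 163 / 1.360 = 119.9 V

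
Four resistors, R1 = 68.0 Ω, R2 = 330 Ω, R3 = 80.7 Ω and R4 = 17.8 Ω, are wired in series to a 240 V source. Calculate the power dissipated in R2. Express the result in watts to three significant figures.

Series elements share the same current, so find I first, then use P = I²R.
R_total = 68.0 + 330 + 80.7 + 17.8 = 496.5 Ω
I = V / R_total = 240 / 496.5 = 0.4834 A
P_R2 = I² × R2 = (0.4834)² × 330 = 77.11 W

77.1 W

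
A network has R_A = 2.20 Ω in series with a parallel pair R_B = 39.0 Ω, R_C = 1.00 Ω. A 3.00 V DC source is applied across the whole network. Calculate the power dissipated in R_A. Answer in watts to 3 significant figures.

First combine the parallel branches into one equivalent R_p, then R_A + R_p is a series pair.
R_p = (39.0×1.00)/(39.0+1.00) = 0.9750 Ω
R_total = 2.20 + 0.9750 = 3.175 Ω
I = V / R_total = 3.00 / 3.175 = 0.9449 A
All the current flows through R_A; use P = I²R.
P_R_A = (0.9449)² × 2.20 = 1.964 W

1.96 W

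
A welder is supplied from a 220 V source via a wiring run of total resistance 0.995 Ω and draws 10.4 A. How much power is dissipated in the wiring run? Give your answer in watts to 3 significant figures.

108 W

Line loss is just I²R for the cable — we know both I and R_line directly.
The wiring run carries the full 10.4 A.
P_line = I² R_line = (10.40)² × 0.995 = 107.6 W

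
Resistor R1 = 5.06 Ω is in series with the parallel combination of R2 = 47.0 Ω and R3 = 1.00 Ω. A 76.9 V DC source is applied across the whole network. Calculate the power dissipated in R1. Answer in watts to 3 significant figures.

820 W

First combine the parallel branches into one equivalent R_p, then R1 + R_p is a series pair.
R_p = (47.0×1.00)/(47.0+1.00) = 0.9792 Ω
R_total = 5.06 + 0.9792 = 6.039 Ω
I = V / R_total = 76.9 / 6.039 = 12.73 A
R1 carries the full series current, so P = I²R.
P_R1 = (12.73)² × 5.06 = 820.4 W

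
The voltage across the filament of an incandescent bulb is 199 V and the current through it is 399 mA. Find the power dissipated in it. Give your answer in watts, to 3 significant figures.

V and I are known directly — P = V I, no intermediate step needed.
P = 199 V × 0.3990 A = 79.40 W

79.4 W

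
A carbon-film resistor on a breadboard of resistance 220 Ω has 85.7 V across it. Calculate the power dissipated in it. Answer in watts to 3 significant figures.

33.4 W

Voltage and resistance are given, so P = V²/R is the one-step route.
P = (85.7 V)² / 220 Ω = 33.38 W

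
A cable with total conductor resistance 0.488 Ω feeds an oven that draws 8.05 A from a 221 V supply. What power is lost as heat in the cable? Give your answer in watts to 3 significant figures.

31.6 W

Line loss is just I²R for the cable — we know both I and R_line directly.
The cable carries the full 8.05 A.
P_line = I² R_line = (8.050)² × 0.488 = 31.62 W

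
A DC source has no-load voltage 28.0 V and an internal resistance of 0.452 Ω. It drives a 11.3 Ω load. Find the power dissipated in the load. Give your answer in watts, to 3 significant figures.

Load and internal resistance form a series loop — compute the loop current, then the load power via I²R.
I = ε / (r + R) = 28.0 / (0.452 + 11.3) = 2.383 A
P_load = I² R = (2.383)² × 11.3 = 64.15 W

64.1 W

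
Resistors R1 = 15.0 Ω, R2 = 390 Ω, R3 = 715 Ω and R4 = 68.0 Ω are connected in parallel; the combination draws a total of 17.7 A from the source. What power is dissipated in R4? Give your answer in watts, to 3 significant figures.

633 W

The branches share the same voltage, but only the total current is given — find V from the equivalent resistance first.
1/R_eq = 1/15.0 + 1/390 + 1/715 + 1/68.0 ⇒ R_eq = 11.72 Ω
V = I_total × R_eq = 17.70 × 11.72 = 207.4 V
P_R4 = V² / R4 = (207.4)² / 68.0 = 632.7 W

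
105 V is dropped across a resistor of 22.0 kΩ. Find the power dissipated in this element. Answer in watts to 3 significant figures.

Voltage and resistance are given, so P = V²/R is the one-step route.
P = (105 V)² / 22000 Ω = 0.5011 W

0.501 W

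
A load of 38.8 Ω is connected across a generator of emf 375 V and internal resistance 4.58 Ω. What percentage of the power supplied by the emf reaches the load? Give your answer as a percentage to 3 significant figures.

η = P_load/(P_load+P_int) = I²R/(I²R+I²r) = R/(R+r) — the I² cancels for series elements.
η = R / (R + r) = 38.8 / (38.8 + 4.58) = 0.8944

89.4 %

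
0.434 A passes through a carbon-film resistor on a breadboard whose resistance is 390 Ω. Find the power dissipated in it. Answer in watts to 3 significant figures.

The current through and the resistance of the element are both given; use P = I²R.
P = (0.4340 A)² × 390 Ω = 73.46 W

73.5 W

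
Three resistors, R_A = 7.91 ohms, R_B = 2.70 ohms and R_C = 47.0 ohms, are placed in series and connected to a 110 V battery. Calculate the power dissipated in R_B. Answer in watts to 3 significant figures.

In a series string the same current flows through every resistor — find that current, then P = I²R for the one we want.
R_total = 7.91 + 2.70 + 47.0 = 57.61 Ω
I = V / R_total = 110 / 57.61 = 1.909 A
P_R_B = I² × R_B = (1.909)² × 2.70 = 9.844 W

9.84 W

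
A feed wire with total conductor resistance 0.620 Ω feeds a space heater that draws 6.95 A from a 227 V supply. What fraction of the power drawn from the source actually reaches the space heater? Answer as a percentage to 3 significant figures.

98.1 %

The feed wire carries the full 6.95 A.
P_line = I² R_line = (6.950)² × 0.620 = 29.95 W
P_source = V I = 227 × 6.950 = 1578 W; P_load = 1548 W
η = P_load / P_source = 1548 / 1578 = 0.9810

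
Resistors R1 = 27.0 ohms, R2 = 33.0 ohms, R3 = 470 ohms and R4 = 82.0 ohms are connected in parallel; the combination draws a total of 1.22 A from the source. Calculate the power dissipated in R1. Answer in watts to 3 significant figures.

We need the common branch voltage; get it from I_total × R_eq, then P = V²/R for the branch.
1/R_eq = 1/27.0 + 1/33.0 + 1/470 + 1/82.0 ⇒ R_eq = 12.25 Ω
V = I_total × R_eq = 1.220 × 12.25 = 14.94 V
P_R1 = V² / R1 = (14.94)² / 27.0 = 8.266 W

8.27 W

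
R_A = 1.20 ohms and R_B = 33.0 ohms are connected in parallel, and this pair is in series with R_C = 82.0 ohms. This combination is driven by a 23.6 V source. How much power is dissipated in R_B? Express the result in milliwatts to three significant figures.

3.27 mW

First find R_p for the parallel pair, then treat R_p + R_C as a series loop.
R_p = (1.20×33.0)/(1.20+33.0) = 1.158 Ω
R_total = R_p + 82.0 = 1.158 + 82.0 = 83.16 Ω
I = V / R_total = 23.6 / 83.16 = 0.2838 A
Voltage across the parallel pair: V_p = I × R_p = 0.2838 × 1.158 = 0.3286 V
Use P = V²/R for R_B with V = V_p.
P_R_B = (0.3286)² / 33.0 = 0.003272 W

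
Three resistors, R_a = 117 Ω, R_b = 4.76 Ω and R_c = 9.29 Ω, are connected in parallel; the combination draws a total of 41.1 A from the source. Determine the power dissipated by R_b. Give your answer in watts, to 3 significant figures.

3330 W

The branches share the same voltage, but only the total current is given — find V from the equivalent resistance first.
1/R_eq = 1/117 + 1/4.76 + 1/9.29 ⇒ R_eq = 3.065 Ω
V = I_total × R_eq = 41.10 × 3.065 = 126.0 V
P_R_b = V² / R_b = (126.0)² / 4.76 = 3334 W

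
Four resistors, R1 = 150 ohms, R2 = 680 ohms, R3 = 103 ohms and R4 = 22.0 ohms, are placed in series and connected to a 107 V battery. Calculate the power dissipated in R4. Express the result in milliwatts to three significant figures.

In a series string the same current flows through every resistor — find that current, then P = I²R for the one we want.
R_total = 150 + 680 + 103 + 22.0 = 955.0 Ω
I = V / R_total = 107 / 955.0 = 0.1120 A
P_R4 = I² × R4 = (0.1120)² × 22.0 = 0.2762 W

276 mW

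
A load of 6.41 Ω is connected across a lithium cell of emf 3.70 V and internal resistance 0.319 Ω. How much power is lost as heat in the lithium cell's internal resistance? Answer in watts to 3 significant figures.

The source's internal resistance is just another series element carrying I; its dissipation is I²r.
I = ε / (r + R) = 3.70 / (0.319 + 6.41) = 0.5499 A
P_int = I² r = (0.5499)² × 0.319 = 0.09645 W

0.0964 W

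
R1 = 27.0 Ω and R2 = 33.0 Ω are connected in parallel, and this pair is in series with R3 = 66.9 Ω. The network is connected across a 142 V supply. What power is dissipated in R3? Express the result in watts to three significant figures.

Collapse the R1‖R2 pair into one equivalent R_p; then R_p and R3 form a series string.
R_p = (27.0×33.0)/(27.0+33.0) = 14.85 Ω
R_total = R_p + 66.9 = 14.85 + 66.9 = 81.75 Ω
I = V / R_total = 142 / 81.75 = 1.737 A
All the supply current flows through R3; use P = I²R3.
P_R3 = (1.737)² × 66.9 = 201.8 W

202 W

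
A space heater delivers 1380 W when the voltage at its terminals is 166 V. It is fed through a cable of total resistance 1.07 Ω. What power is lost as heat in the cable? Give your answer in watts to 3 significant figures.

The cable and load are in series, so the same current flows in both; the loss is I²R_line.
I = P / V = 1380 / 166 = 8.313 A through the cable.
P_line = I² R_line = (8.313)² × 1.07 = 73.95 W

73.9 W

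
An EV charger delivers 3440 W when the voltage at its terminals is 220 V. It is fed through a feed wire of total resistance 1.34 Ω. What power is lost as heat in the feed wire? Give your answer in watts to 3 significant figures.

Line loss is just I²R for the cable — we know both I and R_line directly.
I = P / V = 3440 / 220 = 15.64 A through the feed wire.
P_line = I² R_line = (15.64)² × 1.34 = 327.6 W

328 W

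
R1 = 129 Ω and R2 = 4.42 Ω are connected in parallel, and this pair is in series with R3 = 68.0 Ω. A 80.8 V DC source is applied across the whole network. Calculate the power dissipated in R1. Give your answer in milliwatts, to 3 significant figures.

177 mW

Combine R1 and R2 into their parallel equivalent first, reducing the network to two series resistors.
R_p = (129×4.42)/(129+4.42) = 4.274 Ω
R_total = R_p + 68.0 = 4.274 + 68.0 = 72.27 Ω
I = V / R_total = 80.8 / 72.27 = 1.118 A
Voltage across the parallel pair: V_p = I × R_p = 1.118 × 4.274 = 4.778 V
R1 sits across V_p; its power is V_p²/R.
P_R1 = (4.778)² / 129 = 0.1770 W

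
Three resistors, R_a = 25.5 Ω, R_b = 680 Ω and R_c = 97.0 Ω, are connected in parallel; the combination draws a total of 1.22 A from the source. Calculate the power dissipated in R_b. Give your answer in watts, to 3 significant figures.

0.842 W

Parallel branches share V, not I — compute V via R_eq, then use V²/R for the target branch.
1/R_eq = 1/25.5 + 1/680 + 1/97.0 ⇒ R_eq = 19.61 Ω
V = I_total × R_eq = 1.220 × 19.61 = 23.92 V
P_R_b = V² / R_b = (23.92)² / 680 = 0.8417 W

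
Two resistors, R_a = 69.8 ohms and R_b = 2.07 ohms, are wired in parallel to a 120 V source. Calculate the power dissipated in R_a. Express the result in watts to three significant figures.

Parallel branches share the same voltage; P = V²/R gives the branch power in one step.
P_R_a = V² / R_a = (120)² / 69.8 Ω = 206.3 W

206 W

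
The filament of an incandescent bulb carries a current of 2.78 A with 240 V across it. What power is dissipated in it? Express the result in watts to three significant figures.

V and I are known directly — P = V I, no intermediate step needed.
P = 240 V × 2.780 A = 667.2 W

667 W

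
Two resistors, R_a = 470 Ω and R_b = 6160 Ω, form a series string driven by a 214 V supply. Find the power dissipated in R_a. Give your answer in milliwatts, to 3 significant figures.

490 mW

Every series element carries the same I. Get I from the total resistance, then P = I² × R_a.
R_total = 470 + 6160 = 6630 Ω
I = V / R_total = 214 / 6630 = 0.03228 A
P_R_a = I² × R_a = (0.03228)² × 470 = 0.4897 W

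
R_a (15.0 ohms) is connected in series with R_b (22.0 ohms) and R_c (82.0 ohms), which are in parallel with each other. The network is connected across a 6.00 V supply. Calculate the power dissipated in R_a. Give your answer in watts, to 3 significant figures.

0.516 W

Collapse R_b‖R_c to a single equivalent, reducing the network to two series elements.
R_p = (22.0×82.0)/(22.0+82.0) = 17.35 Ω
R_total = 15.0 + 17.35 = 32.35 Ω
I = V / R_total = 6.00 / 32.35 = 0.1855 A
R_a is in the main series path, so its power is I²R_a.
P_R_a = (0.1855)² × 15.0 = 0.5161 W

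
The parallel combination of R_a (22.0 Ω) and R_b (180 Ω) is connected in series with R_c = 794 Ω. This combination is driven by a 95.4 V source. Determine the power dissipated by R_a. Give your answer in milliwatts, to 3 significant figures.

Collapse the R_a‖R_b pair into one equivalent R_p; then R_p and R_c form a series string.
R_p = (22.0×180)/(22.0+180) = 19.60 Ω
R_total = R_p + 794 = 19.60 + 794 = 813.6 Ω
I = V / R_total = 95.4 / 813.6 = 0.1173 A
Voltage across the parallel pair: V_p = I × R_p = 0.1173 × 19.60 = 2.299 V
Use P = V²/R for R_a with V = V_p.
P_R_a = (2.299)² / 22.0 = 0.2402 W

240 mW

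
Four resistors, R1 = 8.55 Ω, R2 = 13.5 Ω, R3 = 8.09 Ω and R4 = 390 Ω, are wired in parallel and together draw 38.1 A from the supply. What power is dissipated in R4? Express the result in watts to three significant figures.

37.0 W

Only the total current is stated, so first find the parallel equivalent to get the voltage across the combination.
1/R_eq = 1/8.55 + 1/13.5 + 1/8.09 + 1/390 ⇒ R_eq = 3.153 Ω
V = I_total × R_eq = 38.10 × 3.153 = 120.1 V
P_R4 = V² / R4 = (120.1)² / 390 = 36.99 W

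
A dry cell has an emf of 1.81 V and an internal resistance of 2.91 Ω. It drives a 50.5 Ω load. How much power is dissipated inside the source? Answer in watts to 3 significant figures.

Internal loss is I²r, with I set by the total series resistance r+R.
I = ε / (r + R) = 1.81 / (2.91 + 50.5) = 0.03389 A
P_int = I² r = (0.03389)² × 2.91 = 0.003342 W

0.00334 W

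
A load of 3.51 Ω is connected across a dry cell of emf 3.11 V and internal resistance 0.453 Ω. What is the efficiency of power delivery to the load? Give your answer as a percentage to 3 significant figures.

88.6 %

η = P_load/(P_load+P_int) = I²R/(I²R+I²r) = R/(R+r) — the I² cancels for series elements.
η = R / (R + r) = 3.51 / (3.51 + 0.453) = 0.8857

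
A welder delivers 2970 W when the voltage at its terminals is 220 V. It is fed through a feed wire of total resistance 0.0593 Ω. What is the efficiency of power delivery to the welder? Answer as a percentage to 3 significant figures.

I = P / V = 2970 / 220 = 13.50 A through the feed wire.
P_line = I² R_line = (13.50)² × 0.0593 = 10.81 W
P_source = P_load + P_line = 2970 + 10.81 = 2981 W
η = P_load / P_source = 2970 / 2981 = 0.9964

99.6 %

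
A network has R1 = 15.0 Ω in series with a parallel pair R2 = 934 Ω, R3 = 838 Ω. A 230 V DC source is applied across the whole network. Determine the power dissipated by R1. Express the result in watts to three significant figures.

Replace R2 and R3 with their parallel equivalent so the circuit becomes R1 in series with R_p.
R_p = (934×838)/(934+838) = 441.7 Ω
R_total = 15.0 + 441.7 = 456.7 Ω
I = V / R_total = 230 / 456.7 = 0.5036 A
All the current flows through R1; use P = I²R.
P_R1 = (0.5036)² × 15.0 = 3.804 W

3.80 W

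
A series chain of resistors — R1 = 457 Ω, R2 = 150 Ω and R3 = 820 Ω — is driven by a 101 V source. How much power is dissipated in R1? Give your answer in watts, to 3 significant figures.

2.29 W

Every series element carries the same I. Get I from the total resistance, then P = I² × R1.
R_total = 457 + 150 + 820 = 1427 Ω
I = V / R_total = 101 / 1427 = 0.07078 A
P_R1 = I² × R1 = (0.07078)² × 457 = 2.289 W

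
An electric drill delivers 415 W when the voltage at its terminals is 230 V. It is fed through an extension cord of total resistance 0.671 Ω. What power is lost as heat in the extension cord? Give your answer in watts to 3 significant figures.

2.18 W

Line loss is just I²R for the cable — we know both I and R_line directly.
I = P / V = 415 / 230 = 1.804 A through the extension cord.
P_line = I² R_line = (1.804)² × 0.671 = 2.185 W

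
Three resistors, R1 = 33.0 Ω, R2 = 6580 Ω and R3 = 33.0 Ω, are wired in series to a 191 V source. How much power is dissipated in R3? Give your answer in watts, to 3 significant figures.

Every series element carries the same I. Get I from the total resistance, then P = I² × R3.
R_total = 33.0 + 6580 + 33.0 = 6646 Ω
I = V / R_total = 191 / 6646 = 0.02874 A
P_R3 = I² × R3 = (0.02874)² × 33.0 = 0.02726 W

0.0273 W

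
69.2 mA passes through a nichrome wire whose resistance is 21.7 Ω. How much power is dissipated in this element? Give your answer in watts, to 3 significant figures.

Current and resistance are given, so P = I²R is the direct form.
P = (0.06920 A)² × 21.7 Ω = 0.1039 W

0.104 W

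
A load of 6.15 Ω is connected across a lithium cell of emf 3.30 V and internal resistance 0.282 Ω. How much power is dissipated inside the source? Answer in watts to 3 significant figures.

0.0742 W

The source's internal resistance is just another series element carrying I; its dissipation is I²r.
I = ε / (r + R) = 3.30 / (0.282 + 6.15) = 0.5131 A
P_int = I² r = (0.5131)² × 0.282 = 0.07423 W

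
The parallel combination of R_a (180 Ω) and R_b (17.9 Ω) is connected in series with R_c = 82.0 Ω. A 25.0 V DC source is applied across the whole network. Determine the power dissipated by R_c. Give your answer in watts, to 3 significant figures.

5.31 W

First find R_p for the parallel pair, then treat R_p + R_c as a series loop.
R_p = (180×17.9)/(180+17.9) = 16.28 Ω
R_total = R_p + 82.0 = 16.28 + 82.0 = 98.28 Ω
I = V / R_total = 25.0 / 98.28 = 0.2544 A
R_c is the series element, so its power is I²R.
P_R_c = (0.2544)² × 82.0 = 5.306 W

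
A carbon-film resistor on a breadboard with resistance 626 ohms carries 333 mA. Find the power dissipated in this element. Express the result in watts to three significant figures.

With I and R stated, P = I²R applies in one step.
P = (0.3330 A)² × 626 Ω = 69.42 W

69.4 W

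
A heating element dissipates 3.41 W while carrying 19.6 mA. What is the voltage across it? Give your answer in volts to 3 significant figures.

Inverting the appropriate power form: V = P / I.
V = 3.41 / 0.01960 = 174.0 V

174 V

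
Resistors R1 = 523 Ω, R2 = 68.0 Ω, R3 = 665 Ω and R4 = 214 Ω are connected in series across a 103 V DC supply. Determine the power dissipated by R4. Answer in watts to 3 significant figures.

1.05 W

Series elements share the same current, so find I first, then use P = I²R.
R_total = 523 + 68.0 + 665 + 214 = 1470 Ω
I = V / R_total = 103 / 1470 = 0.07007 A
P_R4 = I² × R4 = (0.07007)² × 214 = 1.051 W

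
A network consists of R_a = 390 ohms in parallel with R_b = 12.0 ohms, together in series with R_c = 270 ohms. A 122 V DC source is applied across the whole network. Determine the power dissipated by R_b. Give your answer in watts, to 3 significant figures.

2.12 W

Combine R_a and R_b into their parallel equivalent first, reducing the network to two series resistors.
R_p = (390×12.0)/(390+12.0) = 11.64 Ω
R_total = R_p + 270 = 11.64 + 270 = 281.6 Ω
I = V / R_total = 122 / 281.6 = 0.4332 A
Voltage across the parallel pair: V_p = I × R_p = 0.4332 × 11.64 = 5.043 V
R_b sits across V_p; its power is V_p²/R.
P_R_b = (5.043)² / 12.0 = 2.119 W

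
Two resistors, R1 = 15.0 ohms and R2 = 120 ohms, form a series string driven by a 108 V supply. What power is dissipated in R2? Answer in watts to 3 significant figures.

76.8 W

In a series string the same current flows through every resistor — find that current, then P = I²R for the one we want.
R_total = 15.0 + 120 = 135.0 Ω
I = V / R_total = 108 / 135.0 = 0.8000 A
P_R2 = I² × R2 = (0.8000)² × 120 = 76.80 W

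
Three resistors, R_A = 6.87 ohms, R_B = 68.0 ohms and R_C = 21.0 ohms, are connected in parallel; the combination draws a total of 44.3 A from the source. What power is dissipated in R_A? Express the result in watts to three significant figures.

6610 W

The branches share the same voltage, but only the total current is given — find V from the equivalent resistance first.
1/R_eq = 1/6.87 + 1/68.0 + 1/21.0 ⇒ R_eq = 4.810 Ω
V = I_total × R_eq = 44.30 × 4.810 = 213.1 V
P_R_A = V² / R_A = (213.1)² / 6.87 = 6610 W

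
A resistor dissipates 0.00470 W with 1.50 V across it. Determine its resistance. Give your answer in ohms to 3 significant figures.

Rearranging the power relation for the two known quantities gives R = V² / P.
R = (1.50)² / 0.00470 = 478.7 Ω

479 Ω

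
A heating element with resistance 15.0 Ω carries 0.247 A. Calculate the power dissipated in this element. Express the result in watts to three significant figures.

Knowing I and R, the power is just I²R — no need to find V first.
P = (0.2470 A)² × 15.0 Ω = 0.9151 W

0.915 W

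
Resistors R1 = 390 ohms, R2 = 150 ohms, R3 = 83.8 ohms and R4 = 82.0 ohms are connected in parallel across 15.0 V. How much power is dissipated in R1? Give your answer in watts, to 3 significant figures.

The supply voltage appears across each parallel branch — just use P = V²/R1.
P_R1 = V² / R1 = (15.0)² / 390 Ω = 0.5769 W

0.577 W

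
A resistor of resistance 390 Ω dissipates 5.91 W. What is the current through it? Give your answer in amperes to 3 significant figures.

0.123 A

The two known quantities fix the third via I = √(P / R).
I = √(5.91 / 390) = 0.1231 A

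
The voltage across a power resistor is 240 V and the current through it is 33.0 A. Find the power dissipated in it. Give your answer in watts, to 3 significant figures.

Since both terminal voltage and current are stated, P = V I gives the power in one step.
P = 240 V × 33.00 A = 7920 W

7920 W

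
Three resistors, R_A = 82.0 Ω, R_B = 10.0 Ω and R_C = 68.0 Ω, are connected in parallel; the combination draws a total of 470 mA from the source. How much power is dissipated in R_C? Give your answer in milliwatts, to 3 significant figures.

202 mW

Parallel branches share V, not I — compute V via R_eq, then use V²/R for the target branch.
1/R_eq = 1/82.0 + 1/10.0 + 1/68.0 ⇒ R_eq = 7.880 Ω
V = I_total × R_eq = 0.4700 × 7.880 = 3.704 V
P_R_C = V² / R_C = (3.704)² / 68.0 = 0.2017 W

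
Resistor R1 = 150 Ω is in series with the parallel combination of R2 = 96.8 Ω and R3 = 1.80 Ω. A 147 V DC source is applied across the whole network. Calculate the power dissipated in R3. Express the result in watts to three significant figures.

Collapse R2‖R3 to a single equivalent, reducing the network to two series elements.
R_p = (96.8×1.80)/(96.8+1.80) = 1.767 Ω
R_total = 150 + 1.767 = 151.8 Ω
I = V / R_total = 147 / 151.8 = 0.9686 A
Voltage across the parallel pair: V_p = I × R_p = 0.9686 × 1.767 = 1.712 V
With V_p across R3, its power is V_p²/R3.
P_R3 = (1.712)² / 1.80 = 1.628 W

1.63 W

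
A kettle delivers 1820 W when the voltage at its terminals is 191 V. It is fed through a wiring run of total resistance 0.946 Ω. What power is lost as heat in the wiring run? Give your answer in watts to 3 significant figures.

The wiring run is a series resistance carrying the load current; its dissipation is I²R_line.
I = P / V = 1820 / 191 = 9.529 A through the wiring run.
P_line = I² R_line = (9.529)² × 0.946 = 85.89 W

85.9 W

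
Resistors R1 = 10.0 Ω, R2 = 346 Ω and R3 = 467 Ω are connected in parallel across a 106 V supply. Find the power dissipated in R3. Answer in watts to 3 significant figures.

24.1 W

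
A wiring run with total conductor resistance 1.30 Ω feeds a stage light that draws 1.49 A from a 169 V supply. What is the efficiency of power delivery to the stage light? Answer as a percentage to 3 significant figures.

98.9 %

The wiring run carries the full 1.49 A.
P_line = I² R_line = (1.490)² × 1.30 = 2.886 W
P_source = V I = 169 × 1.490 = 251.8 W; P_load = 248.9 W
η = P_load / P_source = 248.9 / 251.8 = 0.9885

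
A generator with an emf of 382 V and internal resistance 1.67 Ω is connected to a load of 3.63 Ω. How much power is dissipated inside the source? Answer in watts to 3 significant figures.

8680 W

r is in series with the load, so it carries the full circuit current — the loss in it is I²r.
I = ε / (r + R) = 382 / (1.67 + 3.63) = 72.08 A
P_int = I² r = (72.08)² × 1.67 = 8675 W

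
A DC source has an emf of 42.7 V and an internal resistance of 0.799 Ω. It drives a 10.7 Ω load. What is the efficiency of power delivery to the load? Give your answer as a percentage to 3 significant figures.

Efficiency is P_load / P_total. With a series r and R sharing the same I, P = I²R for each, so η = R/(R+r).
η = R / (R + r) = 10.7 / (10.7 + 0.799) = 0.9305

93.1 %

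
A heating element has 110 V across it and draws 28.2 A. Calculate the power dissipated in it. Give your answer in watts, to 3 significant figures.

Since both terminal voltage and current are stated, P = V I gives the power in one step.
P = 110 V × 28.20 A = 3102 W

3100 W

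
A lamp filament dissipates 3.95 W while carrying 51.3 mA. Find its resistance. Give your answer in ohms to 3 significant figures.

1500 Ω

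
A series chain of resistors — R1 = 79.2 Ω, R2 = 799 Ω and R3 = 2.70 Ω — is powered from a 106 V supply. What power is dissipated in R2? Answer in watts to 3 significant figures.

11.6 W

The current is common to all series resistors; compute it, then apply P = I²R for the target.
R_total = 79.2 + 799 + 2.70 = 880.9 Ω
I = V / R_total = 106 / 880.9 = 0.1203 A
P_R2 = I² × R2 = (0.1203)² × 799 = 11.57 W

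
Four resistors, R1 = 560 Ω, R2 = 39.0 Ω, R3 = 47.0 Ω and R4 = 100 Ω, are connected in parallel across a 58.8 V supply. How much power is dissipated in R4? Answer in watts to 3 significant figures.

34.6 W

Every branch has 58.8 V across it, so for R4 the power is simply V²/R.
P_R4 = V² / R4 = (58.8)² / 100 Ω = 34.57 W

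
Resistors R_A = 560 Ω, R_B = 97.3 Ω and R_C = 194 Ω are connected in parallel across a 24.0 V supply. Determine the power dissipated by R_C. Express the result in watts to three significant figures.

2.97 W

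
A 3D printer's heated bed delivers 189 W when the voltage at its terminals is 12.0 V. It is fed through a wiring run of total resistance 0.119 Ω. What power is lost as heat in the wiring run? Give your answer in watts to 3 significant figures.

Line loss is just I²R for the cable — we know both I and R_line directly.
I = P / V = 189 / 12.0 = 15.75 A through the wiring run.
P_line = I² R_line = (15.75)² × 0.119 = 29.52 W

29.5 W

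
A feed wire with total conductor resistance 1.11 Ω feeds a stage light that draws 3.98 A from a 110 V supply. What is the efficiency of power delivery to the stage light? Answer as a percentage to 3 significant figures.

96.0 %

The feed wire carries the full 3.98 A.
P_line = I² R_line = (3.980)² × 1.11 = 17.58 W
P_source = V I = 110 × 3.980 = 437.8 W; P_load = 420.2 W
η = P_load / P_source = 420.2 / 437.8 = 0.9598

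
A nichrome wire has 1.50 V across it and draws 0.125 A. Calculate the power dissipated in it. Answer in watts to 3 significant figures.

V and I are known directly — P = V I, no intermediate step needed.
P = 1.50 V × 0.1250 A = 0.1875 W

0.188 W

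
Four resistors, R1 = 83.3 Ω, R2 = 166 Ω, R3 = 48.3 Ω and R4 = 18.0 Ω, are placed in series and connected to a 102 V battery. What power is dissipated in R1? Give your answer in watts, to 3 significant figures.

Every series element carries the same I. Get I from the total resistance, then P = I² × R1.
R_total = 83.3 + 166 + 48.3 + 18.0 = 315.6 Ω
I = V / R_total = 102 / 315.6 = 0.3232 A
P_R1 = I² × R1 = (0.3232)² × 83.3 = 8.701 W

8.70 W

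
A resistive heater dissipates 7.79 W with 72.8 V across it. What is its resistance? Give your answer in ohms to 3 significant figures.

The two known quantities fix the third via R = V² / P.
R = (72.8)² / 7.79 = 680.3 Ω

680 Ω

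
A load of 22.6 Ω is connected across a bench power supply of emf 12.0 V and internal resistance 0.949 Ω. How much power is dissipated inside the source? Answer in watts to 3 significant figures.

Internal loss is I²r, with I set by the total series resistance r+R.
I = ε / (r + R) = 12.0 / (0.949 + 22.6) = 0.5096 A
P_int = I² r = (0.5096)² × 0.949 = 0.2464 W

0.246 W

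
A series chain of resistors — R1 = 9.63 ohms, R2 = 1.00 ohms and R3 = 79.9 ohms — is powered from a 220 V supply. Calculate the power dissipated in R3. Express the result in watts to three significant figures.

472 W

Since the resistors are in series they all carry the loop current I = V/R_total; the power in any one is I²R.
R_total = 9.63 + 1.00 + 79.9 = 90.53 Ω
I = V / R_total = 220 / 90.53 = 2.430 A
P_R3 = I² × R3 = (2.430)² × 79.9 = 471.9 W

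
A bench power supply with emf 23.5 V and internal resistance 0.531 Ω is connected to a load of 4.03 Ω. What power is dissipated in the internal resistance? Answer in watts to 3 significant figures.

14.1 W

Internal loss is I²r, with I set by the total series resistance r+R.
I = ε / (r + R) = 23.5 / (0.531 + 4.03) = 5.152 A
P_int = I² r = (5.152)² × 0.531 = 14.10 W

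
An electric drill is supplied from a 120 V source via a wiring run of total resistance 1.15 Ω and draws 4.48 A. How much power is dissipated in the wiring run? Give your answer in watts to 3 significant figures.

23.1 W

Line loss is just I²R for the cable — we know both I and R_line directly.
The wiring run carries the full 4.48 A.
P_line = I² R_line = (4.480)² × 1.15 = 23.08 W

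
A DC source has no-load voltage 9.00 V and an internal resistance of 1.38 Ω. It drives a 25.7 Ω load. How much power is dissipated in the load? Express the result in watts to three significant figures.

Load and internal resistance form a series loop — compute the loop current, then the load power via I²R.
I = ε / (r + R) = 9.00 / (1.38 + 25.7) = 0.3323 A
P_load = I² R = (0.3323)² × 25.7 = 2.839 W

2.84 W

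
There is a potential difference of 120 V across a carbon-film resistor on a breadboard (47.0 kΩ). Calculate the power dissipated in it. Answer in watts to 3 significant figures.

V and R are stated; P = V²/R avoids computing the current.
P = (120 V)² / 47000 Ω = 0.3064 W

0.306 W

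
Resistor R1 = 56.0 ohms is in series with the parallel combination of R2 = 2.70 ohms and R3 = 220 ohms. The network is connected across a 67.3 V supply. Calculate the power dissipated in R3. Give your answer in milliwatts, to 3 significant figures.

42.6 mW

Reduce the parallel pair to R_p first; the network is then a simple series string.
R_p = (2.70×220)/(2.70+220) = 2.667 Ω
R_total = 56.0 + 2.667 = 58.67 Ω
I = V / R_total = 67.3 / 58.67 = 1.147 A
Voltage across the parallel pair: V_p = I × R_p = 1.147 × 2.667 = 3.060 V
With V_p across R3, its power is V_p²/R3.
P_R3 = (3.060)² / 220 = 0.04255 W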